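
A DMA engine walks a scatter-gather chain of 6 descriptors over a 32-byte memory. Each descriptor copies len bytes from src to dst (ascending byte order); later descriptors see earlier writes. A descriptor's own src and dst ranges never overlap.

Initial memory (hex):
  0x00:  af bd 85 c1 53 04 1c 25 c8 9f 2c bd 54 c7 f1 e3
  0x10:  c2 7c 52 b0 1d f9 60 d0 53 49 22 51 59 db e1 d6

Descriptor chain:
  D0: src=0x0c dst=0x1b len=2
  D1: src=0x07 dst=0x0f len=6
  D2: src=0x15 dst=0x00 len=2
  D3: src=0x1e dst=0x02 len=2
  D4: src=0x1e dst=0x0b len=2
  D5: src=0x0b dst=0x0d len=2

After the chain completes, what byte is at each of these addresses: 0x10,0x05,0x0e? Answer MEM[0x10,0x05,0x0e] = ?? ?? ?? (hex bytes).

  after D0: wrote 2B at 0x1b = 54c7
  after D1: wrote 6B at 0x0f = 25c89f2cbd54
  after D2: wrote 2B at 0x00 = f960
  after D3: wrote 2B at 0x02 = e1d6
  after D4: wrote 2B at 0x0b = e1d6
  after D5: wrote 2B at 0x0d = e1d6
query mem[0x10]=0xc8, mem[0x05]=0x04, mem[0x0e]=0xd6

MEM[0x10,0x05,0x0e] = c8 04 d6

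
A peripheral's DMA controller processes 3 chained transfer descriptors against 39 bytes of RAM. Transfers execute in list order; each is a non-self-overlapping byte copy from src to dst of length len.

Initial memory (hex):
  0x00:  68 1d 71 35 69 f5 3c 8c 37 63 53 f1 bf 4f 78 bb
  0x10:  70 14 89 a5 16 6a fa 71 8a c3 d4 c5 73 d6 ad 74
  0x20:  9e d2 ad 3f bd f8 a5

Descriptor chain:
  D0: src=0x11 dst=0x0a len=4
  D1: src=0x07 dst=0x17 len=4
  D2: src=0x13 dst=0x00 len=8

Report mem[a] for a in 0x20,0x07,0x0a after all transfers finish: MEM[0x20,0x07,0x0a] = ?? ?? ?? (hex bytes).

#0 dst[0x0a+4] := {0x14,0x89,0xa5,0x16}
#1 dst[0x17+4] := {0x8c,0x37,0x63,0x14}
#2 dst[0x00+8] := {0xa5,0x16,0x6a,0xfa,0x8c,0x37,0x63,0x14}
query mem[0x20]=0x9e, mem[0x07]=0x14, mem[0x0a]=0x14

MEM[0x20,0x07,0x0a] = 9e 14 14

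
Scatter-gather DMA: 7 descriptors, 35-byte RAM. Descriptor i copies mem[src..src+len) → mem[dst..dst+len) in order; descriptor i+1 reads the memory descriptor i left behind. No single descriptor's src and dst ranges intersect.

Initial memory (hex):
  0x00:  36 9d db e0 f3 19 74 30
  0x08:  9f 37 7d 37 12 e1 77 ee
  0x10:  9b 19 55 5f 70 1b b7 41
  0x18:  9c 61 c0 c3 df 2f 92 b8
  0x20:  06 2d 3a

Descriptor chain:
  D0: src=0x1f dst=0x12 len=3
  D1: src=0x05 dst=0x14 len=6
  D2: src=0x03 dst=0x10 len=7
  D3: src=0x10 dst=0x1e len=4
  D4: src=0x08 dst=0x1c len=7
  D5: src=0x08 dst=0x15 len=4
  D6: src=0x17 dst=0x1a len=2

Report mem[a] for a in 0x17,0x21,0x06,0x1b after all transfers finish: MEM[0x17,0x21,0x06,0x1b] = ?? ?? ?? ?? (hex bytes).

MEM[0x17,0x21,0x06,0x1b] = 7d e1 74 37

  after D0: wrote 3B at 0x12 = b8062d
  after D1: wrote 6B at 0x14 = 1974309f377d
  after D2: wrote 7B at 0x10 = e0f31974309f37
  after D3: wrote 4B at 0x1e = e0f31974
  after D4: wrote 7B at 0x1c = 9f377d3712e177
  after D5: wrote 4B at 0x15 = 9f377d37
  after D6: wrote 2B at 0x1a = 7d37
query mem[0x17]=0x7d, mem[0x21]=0xe1, mem[0x06]=0x74, mem[0x1b]=0x37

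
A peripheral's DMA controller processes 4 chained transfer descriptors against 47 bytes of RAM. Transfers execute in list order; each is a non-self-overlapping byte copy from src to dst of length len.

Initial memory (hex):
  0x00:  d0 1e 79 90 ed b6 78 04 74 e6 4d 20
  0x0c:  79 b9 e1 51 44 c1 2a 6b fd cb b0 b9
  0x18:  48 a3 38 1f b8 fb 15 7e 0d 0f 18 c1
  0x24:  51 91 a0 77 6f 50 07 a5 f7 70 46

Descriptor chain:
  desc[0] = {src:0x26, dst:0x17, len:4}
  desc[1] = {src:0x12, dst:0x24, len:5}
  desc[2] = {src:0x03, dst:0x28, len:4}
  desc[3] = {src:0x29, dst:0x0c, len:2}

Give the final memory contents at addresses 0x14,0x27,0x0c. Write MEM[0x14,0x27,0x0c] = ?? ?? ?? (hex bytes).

[0] 0x26->0x17 len=4 : a0 77 6f 50
[1] 0x12->0x24 len=5 : 2a 6b fd cb b0
[2] 0x03->0x28 len=4 : 90 ed b6 78
[3] 0x29->0x0c len=2 : ed b6
query mem[0x14]=0xfd, mem[0x27]=0xcb, mem[0x0c]=0xed

MEM[0x14,0x27,0x0c] = fd cb ed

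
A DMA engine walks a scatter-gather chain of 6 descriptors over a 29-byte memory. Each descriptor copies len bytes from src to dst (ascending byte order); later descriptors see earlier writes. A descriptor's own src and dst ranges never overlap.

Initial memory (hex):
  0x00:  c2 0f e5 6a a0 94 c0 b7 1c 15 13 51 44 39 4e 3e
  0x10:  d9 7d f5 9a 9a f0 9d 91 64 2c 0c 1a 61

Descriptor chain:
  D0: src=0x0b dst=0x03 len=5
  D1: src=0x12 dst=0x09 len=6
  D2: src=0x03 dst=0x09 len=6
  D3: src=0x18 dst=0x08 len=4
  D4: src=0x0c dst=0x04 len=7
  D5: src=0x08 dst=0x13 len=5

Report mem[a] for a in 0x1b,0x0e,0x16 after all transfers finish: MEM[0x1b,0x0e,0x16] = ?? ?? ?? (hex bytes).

MEM[0x1b,0x0e,0x16] = 1a 1c 1a

[0] 0x0b->0x03 len=5 : 51 44 39 4e 3e
[1] 0x12->0x09 len=6 : f5 9a 9a f0 9d 91
[2] 0x03->0x09 len=6 : 51 44 39 4e 3e 1c
[3] 0x18->0x08 len=4 : 64 2c 0c 1a
[4] 0x0c->0x04 len=7 : 4e 3e 1c 3e d9 7d f5
[5] 0x08->0x13 len=5 : d9 7d f5 1a 4e
query mem[0x1b]=0x1a, mem[0x0e]=0x1c, mem[0x16]=0x1a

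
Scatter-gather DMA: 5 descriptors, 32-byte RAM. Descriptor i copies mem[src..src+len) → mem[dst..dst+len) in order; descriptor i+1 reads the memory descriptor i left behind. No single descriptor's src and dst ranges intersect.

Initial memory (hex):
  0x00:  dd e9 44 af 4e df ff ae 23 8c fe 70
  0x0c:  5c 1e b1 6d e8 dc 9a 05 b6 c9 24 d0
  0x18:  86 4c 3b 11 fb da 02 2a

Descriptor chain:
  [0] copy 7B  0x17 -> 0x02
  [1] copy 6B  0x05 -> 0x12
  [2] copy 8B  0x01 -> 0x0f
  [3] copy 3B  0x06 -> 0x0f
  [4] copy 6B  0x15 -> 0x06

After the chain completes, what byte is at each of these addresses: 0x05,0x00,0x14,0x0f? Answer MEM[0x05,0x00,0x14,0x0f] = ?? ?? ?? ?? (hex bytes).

#0 dst[0x02+7] := {0xd0,0x86,0x4c,0x3b,0x11,0xfb,0xda}
#1 dst[0x12+6] := {0x3b,0x11,0xfb,0xda,0x8c,0xfe}
#2 dst[0x0f+8] := {0xe9,0xd0,0x86,0x4c,0x3b,0x11,0xfb,0xda}
#3 dst[0x0f+3] := {0x11,0xfb,0xda}
#4 dst[0x06+6] := {0xfb,0xda,0xfe,0x86,0x4c,0x3b}
query mem[0x05]=0x3b, mem[0x00]=0xdd, mem[0x14]=0x11, mem[0x0f]=0x11

MEM[0x05,0x00,0x14,0x0f] = 3b dd 11 11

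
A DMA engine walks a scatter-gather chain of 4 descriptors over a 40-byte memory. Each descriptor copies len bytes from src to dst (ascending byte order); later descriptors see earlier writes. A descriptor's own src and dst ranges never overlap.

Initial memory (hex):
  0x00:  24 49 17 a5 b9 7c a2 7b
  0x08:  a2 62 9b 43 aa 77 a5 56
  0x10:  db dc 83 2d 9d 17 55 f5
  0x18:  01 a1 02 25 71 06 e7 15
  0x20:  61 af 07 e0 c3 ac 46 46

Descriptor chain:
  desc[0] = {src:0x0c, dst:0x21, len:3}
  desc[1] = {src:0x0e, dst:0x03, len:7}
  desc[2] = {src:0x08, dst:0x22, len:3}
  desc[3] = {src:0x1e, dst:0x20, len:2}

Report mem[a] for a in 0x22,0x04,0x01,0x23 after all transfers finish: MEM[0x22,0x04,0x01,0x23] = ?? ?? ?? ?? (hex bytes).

MEM[0x22,0x04,0x01,0x23] = 2d 56 49 9d

  after D0: wrote 3B at 0x21 = aa77a5
  after D1: wrote 7B at 0x03 = a556dbdc832d9d
  after D2: wrote 3B at 0x22 = 2d9d9b
  after D3: wrote 2B at 0x20 = e715
query mem[0x22]=0x2d, mem[0x04]=0x56, mem[0x01]=0x49, mem[0x23]=0x9d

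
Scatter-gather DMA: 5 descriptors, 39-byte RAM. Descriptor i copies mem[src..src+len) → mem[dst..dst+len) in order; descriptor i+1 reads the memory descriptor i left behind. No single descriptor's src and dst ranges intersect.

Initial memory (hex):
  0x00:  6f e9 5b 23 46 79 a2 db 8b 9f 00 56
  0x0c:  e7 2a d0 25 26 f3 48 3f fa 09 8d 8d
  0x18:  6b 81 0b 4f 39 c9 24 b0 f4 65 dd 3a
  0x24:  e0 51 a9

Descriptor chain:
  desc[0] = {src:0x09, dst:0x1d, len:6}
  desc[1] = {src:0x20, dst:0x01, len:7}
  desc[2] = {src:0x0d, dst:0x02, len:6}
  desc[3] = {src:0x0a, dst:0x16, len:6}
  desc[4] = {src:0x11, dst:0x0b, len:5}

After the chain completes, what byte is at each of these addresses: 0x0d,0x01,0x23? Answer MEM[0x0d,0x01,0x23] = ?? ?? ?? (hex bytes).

MEM[0x0d,0x01,0x23] = 3f e7 3a

D0: mem[0x1d..0x22] <- [9f 00 56 e7 2a d0]
D1: mem[0x01..0x07] <- [e7 2a d0 3a e0 51 a9]
D2: mem[0x02..0x07] <- [2a d0 25 26 f3 48]
D3: mem[0x16..0x1b] <- [00 56 e7 2a d0 25]
D4: mem[0x0b..0x0f] <- [f3 48 3f fa 09]
query mem[0x0d]=0x3f, mem[0x01]=0xe7, mem[0x23]=0x3a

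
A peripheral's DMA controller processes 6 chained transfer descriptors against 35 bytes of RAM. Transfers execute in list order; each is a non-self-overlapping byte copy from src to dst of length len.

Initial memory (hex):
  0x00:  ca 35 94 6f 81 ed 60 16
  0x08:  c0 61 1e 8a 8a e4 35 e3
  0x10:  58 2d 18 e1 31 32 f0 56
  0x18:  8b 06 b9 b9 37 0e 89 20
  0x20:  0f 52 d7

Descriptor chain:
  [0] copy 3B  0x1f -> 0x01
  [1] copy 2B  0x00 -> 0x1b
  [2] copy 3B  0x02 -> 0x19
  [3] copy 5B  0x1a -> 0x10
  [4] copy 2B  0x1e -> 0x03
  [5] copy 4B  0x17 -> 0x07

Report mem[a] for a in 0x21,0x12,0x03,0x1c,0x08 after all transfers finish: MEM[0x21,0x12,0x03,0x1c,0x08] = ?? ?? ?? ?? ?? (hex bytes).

D0: mem[0x01..0x03] <- [20 0f 52]
D1: mem[0x1b..0x1c] <- [ca 20]
D2: mem[0x19..0x1b] <- [0f 52 81]
D3: mem[0x10..0x14] <- [52 81 20 0e 89]
D4: mem[0x03..0x04] <- [89 20]
D5: mem[0x07..0x0a] <- [56 8b 0f 52]
query mem[0x21]=0x52, mem[0x12]=0x20, mem[0x03]=0x89, mem[0x1c]=0x20, mem[0x08]=0x8b

MEM[0x21,0x12,0x03,0x1c,0x08] = 52 20 89 20 8b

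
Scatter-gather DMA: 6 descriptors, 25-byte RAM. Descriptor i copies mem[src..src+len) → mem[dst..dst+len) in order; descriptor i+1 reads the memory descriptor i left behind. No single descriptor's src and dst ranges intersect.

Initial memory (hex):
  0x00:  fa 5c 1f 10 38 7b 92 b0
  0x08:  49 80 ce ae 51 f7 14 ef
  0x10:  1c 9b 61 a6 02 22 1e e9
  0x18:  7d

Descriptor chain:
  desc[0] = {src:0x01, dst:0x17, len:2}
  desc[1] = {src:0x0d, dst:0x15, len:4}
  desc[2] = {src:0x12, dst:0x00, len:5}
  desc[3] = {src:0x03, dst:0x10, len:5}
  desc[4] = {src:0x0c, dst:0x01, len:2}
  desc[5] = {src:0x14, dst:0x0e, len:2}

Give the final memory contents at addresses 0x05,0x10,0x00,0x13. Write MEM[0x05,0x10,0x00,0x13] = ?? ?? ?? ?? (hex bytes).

MEM[0x05,0x10,0x00,0x13] = 7b f7 61 92

#0 dst[0x17+2] := {0x5c,0x1f}
#1 dst[0x15+4] := {0xf7,0x14,0xef,0x1c}
#2 dst[0x00+5] := {0x61,0xa6,0x02,0xf7,0x14}
#3 dst[0x10+5] := {0xf7,0x14,0x7b,0x92,0xb0}
#4 dst[0x01+2] := {0x51,0xf7}
#5 dst[0x0e+2] := {0xb0,0xf7}
query mem[0x05]=0x7b, mem[0x10]=0xf7, mem[0x00]=0x61, mem[0x13]=0x92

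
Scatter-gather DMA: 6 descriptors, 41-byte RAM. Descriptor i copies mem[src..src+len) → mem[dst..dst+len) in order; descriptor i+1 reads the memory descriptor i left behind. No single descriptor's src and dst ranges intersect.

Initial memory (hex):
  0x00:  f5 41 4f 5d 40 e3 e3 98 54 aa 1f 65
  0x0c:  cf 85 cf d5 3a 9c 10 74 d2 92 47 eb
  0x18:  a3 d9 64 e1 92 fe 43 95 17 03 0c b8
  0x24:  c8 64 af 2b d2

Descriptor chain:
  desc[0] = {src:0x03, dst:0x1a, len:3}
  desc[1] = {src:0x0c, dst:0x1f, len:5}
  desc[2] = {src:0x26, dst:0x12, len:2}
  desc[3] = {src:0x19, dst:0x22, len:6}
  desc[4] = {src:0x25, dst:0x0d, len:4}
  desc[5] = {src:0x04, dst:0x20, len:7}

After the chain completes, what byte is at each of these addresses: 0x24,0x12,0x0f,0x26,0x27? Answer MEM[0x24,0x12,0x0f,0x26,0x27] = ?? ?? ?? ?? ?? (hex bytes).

[0] 0x03->0x1a len=3 : 5d 40 e3
[1] 0x0c->0x1f len=5 : cf 85 cf d5 3a
[2] 0x26->0x12 len=2 : af 2b
[3] 0x19->0x22 len=6 : d9 5d 40 e3 fe 43
[4] 0x25->0x0d len=4 : e3 fe 43 d2
[5] 0x04->0x20 len=7 : 40 e3 e3 98 54 aa 1f
query mem[0x24]=0x54, mem[0x12]=0xaf, mem[0x0f]=0x43, mem[0x26]=0x1f, mem[0x27]=0x43

MEM[0x24,0x12,0x0f,0x26,0x27] = 54 af 43 1f 43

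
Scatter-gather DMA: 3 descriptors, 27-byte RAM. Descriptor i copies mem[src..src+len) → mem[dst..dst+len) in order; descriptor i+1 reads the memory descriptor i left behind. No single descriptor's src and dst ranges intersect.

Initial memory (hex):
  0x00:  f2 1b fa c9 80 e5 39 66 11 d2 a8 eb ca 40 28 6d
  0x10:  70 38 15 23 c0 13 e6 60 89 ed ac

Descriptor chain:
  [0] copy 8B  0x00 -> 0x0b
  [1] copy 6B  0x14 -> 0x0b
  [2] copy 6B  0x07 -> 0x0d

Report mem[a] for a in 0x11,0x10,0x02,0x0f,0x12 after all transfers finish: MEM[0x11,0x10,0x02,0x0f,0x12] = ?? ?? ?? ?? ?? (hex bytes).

MEM[0x11,0x10,0x02,0x0f,0x12] = c0 a8 fa d2 13

D0: mem[0x0b..0x12] <- [f2 1b fa c9 80 e5 39 66]
D1: mem[0x0b..0x10] <- [c0 13 e6 60 89 ed]
D2: mem[0x0d..0x12] <- [66 11 d2 a8 c0 13]
query mem[0x11]=0xc0, mem[0x10]=0xa8, mem[0x02]=0xfa, mem[0x0f]=0xd2, mem[0x12]=0x13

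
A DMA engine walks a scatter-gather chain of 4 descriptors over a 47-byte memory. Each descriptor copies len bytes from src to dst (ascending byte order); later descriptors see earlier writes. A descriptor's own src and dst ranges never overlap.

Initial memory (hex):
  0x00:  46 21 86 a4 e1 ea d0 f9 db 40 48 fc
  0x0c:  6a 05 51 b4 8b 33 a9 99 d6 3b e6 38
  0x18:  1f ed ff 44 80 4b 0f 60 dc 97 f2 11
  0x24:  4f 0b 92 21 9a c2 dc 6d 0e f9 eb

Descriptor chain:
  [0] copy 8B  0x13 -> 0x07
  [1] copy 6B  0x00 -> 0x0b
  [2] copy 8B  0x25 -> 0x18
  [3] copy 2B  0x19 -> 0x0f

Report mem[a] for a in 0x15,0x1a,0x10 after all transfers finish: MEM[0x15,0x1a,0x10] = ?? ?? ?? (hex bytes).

MEM[0x15,0x1a,0x10] = 3b 21 21

D0: mem[0x07..0x0e] <- [99 d6 3b e6 38 1f ed ff]
D1: mem[0x0b..0x10] <- [46 21 86 a4 e1 ea]
D2: mem[0x18..0x1f] <- [0b 92 21 9a c2 dc 6d 0e]
D3: mem[0x0f..0x10] <- [92 21]
query mem[0x15]=0x3b, mem[0x1a]=0x21, mem[0x10]=0x21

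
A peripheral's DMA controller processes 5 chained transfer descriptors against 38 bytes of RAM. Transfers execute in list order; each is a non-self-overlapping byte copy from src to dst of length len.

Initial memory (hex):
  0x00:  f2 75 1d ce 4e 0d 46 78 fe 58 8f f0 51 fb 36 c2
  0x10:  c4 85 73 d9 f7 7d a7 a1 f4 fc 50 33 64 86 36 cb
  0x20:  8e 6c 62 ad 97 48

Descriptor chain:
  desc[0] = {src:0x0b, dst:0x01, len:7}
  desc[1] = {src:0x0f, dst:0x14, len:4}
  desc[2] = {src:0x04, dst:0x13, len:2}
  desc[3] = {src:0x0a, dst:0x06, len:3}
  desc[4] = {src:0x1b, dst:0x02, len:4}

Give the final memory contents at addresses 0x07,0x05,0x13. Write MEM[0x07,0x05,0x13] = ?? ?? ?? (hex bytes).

MEM[0x07,0x05,0x13] = f0 36 36

  after D0: wrote 7B at 0x01 = f051fb36c2c485
  after D1: wrote 4B at 0x14 = c2c48573
  after D2: wrote 2B at 0x13 = 36c2
  after D3: wrote 3B at 0x06 = 8ff051
  after D4: wrote 4B at 0x02 = 33648636
query mem[0x07]=0xf0, mem[0x05]=0x36, mem[0x13]=0x36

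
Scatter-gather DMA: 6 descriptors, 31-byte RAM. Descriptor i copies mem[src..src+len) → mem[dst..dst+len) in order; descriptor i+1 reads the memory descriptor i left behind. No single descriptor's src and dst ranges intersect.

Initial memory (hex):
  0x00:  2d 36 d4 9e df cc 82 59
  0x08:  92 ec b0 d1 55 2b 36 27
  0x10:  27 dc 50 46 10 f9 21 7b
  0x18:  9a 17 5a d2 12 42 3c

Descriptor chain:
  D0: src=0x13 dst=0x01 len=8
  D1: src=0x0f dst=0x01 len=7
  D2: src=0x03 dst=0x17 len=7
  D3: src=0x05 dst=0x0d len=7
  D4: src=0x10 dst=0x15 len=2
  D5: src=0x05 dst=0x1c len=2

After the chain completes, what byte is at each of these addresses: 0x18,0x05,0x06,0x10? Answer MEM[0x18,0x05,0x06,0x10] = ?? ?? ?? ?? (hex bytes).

MEM[0x18,0x05,0x06,0x10] = 50 46 10 5a

  after D0: wrote 8B at 0x01 = 4610f9217b9a175a
  after D1: wrote 7B at 0x01 = 2727dc504610f9
  after D2: wrote 7B at 0x17 = dc504610f95aec
  after D3: wrote 7B at 0x0d = 4610f95aecb0d1
  after D4: wrote 2B at 0x15 = 5aec
  after D5: wrote 2B at 0x1c = 4610
query mem[0x18]=0x50, mem[0x05]=0x46, mem[0x06]=0x10, mem[0x10]=0x5a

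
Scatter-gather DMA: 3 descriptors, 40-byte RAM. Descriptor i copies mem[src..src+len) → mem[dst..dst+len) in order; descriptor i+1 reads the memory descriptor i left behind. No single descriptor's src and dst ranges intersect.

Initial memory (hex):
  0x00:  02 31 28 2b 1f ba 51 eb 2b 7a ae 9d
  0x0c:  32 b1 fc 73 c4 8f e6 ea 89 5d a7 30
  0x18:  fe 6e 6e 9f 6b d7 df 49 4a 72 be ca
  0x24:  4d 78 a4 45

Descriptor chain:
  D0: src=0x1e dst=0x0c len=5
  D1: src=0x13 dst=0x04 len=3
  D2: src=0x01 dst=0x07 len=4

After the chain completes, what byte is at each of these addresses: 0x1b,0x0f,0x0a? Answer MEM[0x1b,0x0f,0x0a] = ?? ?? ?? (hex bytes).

MEM[0x1b,0x0f,0x0a] = 9f 72 ea

[0] 0x1e->0x0c len=5 : df 49 4a 72 be
[1] 0x13->0x04 len=3 : ea 89 5d
[2] 0x01->0x07 len=4 : 31 28 2b ea
query mem[0x1b]=0x9f, mem[0x0f]=0x72, mem[0x0a]=0xea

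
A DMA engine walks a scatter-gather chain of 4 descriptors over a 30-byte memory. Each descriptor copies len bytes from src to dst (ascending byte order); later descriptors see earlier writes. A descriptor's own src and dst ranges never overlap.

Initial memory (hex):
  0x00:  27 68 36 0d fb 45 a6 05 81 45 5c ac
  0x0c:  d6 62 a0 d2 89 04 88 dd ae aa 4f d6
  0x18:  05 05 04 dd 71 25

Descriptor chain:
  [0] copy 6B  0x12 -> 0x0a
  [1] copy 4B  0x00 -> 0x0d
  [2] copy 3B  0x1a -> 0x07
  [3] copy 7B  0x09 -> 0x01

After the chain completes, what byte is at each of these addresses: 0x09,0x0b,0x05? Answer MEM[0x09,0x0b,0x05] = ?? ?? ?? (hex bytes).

MEM[0x09,0x0b,0x05] = 71 dd 27

  after D0: wrote 6B at 0x0a = 88ddaeaa4fd6
  after D1: wrote 4B at 0x0d = 2768360d
  after D2: wrote 3B at 0x07 = 04dd71
  after D3: wrote 7B at 0x01 = 7188ddae276836
query mem[0x09]=0x71, mem[0x0b]=0xdd, mem[0x05]=0x27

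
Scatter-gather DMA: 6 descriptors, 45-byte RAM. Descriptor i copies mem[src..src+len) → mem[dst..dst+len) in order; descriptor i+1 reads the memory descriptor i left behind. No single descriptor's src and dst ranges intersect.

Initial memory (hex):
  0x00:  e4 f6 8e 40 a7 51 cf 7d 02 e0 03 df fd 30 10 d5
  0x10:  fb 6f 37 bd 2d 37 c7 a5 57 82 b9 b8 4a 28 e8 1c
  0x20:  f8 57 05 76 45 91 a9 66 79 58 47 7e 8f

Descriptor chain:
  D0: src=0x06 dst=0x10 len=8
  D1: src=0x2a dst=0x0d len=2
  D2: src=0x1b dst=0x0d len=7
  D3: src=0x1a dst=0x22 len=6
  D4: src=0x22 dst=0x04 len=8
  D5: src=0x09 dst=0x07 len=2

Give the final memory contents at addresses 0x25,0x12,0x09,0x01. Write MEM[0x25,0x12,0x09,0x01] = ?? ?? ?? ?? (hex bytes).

D0: mem[0x10..0x17] <- [cf 7d 02 e0 03 df fd 30]
D1: mem[0x0d..0x0e] <- [47 7e]
D2: mem[0x0d..0x13] <- [b8 4a 28 e8 1c f8 57]
D3: mem[0x22..0x27] <- [b9 b8 4a 28 e8 1c]
D4: mem[0x04..0x0b] <- [b9 b8 4a 28 e8 1c 79 58]
D5: mem[0x07..0x08] <- [1c 79]
query mem[0x25]=0x28, mem[0x12]=0xf8, mem[0x09]=0x1c, mem[0x01]=0xf6

MEM[0x25,0x12,0x09,0x01] = 28 f8 1c f6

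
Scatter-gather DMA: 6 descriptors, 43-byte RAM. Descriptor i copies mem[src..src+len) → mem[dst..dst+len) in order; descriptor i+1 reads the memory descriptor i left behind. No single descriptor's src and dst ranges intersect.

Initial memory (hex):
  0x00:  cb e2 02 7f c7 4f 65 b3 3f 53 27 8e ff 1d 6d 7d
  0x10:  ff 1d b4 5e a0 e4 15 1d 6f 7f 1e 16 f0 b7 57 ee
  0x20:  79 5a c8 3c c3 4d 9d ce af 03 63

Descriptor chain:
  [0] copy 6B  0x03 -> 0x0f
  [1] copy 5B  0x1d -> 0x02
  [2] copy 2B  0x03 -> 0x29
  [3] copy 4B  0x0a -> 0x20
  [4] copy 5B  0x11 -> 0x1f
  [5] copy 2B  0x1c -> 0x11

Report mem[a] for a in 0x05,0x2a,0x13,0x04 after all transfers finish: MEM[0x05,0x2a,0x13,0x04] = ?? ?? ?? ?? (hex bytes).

D0: mem[0x0f..0x14] <- [7f c7 4f 65 b3 3f]
D1: mem[0x02..0x06] <- [b7 57 ee 79 5a]
D2: mem[0x29..0x2a] <- [57 ee]
D3: mem[0x20..0x23] <- [27 8e ff 1d]
D4: mem[0x1f..0x23] <- [4f 65 b3 3f e4]
D5: mem[0x11..0x12] <- [f0 b7]
query mem[0x05]=0x79, mem[0x2a]=0xee, mem[0x13]=0xb3, mem[0x04]=0xee

MEM[0x05,0x2a,0x13,0x04] = 79 ee b3 ee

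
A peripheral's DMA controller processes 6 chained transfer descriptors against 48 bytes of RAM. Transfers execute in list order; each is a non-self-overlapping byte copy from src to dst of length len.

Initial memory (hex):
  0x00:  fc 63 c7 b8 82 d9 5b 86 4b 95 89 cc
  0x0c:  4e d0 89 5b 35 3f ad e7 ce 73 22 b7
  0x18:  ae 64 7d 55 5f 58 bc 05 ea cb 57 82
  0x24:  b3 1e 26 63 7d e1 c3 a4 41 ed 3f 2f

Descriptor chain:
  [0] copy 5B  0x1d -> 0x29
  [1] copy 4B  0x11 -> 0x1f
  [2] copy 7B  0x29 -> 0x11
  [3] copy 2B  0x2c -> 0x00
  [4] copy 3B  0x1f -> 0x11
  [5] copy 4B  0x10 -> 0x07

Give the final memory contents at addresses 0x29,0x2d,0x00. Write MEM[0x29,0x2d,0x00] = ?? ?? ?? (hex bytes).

#0 dst[0x29+5] := {0x58,0xbc,0x05,0xea,0xcb}
#1 dst[0x1f+4] := {0x3f,0xad,0xe7,0xce}
#2 dst[0x11+7] := {0x58,0xbc,0x05,0xea,0xcb,0x3f,0x2f}
#3 dst[0x00+2] := {0xea,0xcb}
#4 dst[0x11+3] := {0x3f,0xad,0xe7}
#5 dst[0x07+4] := {0x35,0x3f,0xad,0xe7}
query mem[0x29]=0x58, mem[0x2d]=0xcb, mem[0x00]=0xea

MEM[0x29,0x2d,0x00] = 58 cb ea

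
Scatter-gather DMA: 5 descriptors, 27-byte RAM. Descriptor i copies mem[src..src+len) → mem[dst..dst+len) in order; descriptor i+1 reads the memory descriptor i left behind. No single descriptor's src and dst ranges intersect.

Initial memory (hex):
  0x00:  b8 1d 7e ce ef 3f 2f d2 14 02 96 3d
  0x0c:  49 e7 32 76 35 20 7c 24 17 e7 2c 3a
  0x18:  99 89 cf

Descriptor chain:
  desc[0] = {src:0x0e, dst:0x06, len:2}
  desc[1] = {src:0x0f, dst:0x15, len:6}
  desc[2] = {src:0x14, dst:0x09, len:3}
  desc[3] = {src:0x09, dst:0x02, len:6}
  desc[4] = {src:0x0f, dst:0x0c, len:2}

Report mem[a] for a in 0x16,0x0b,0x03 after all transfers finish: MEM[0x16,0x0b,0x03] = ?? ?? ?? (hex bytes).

  after D0: wrote 2B at 0x06 = 3276
  after D1: wrote 6B at 0x15 = 7635207c2417
  after D2: wrote 3B at 0x09 = 177635
  after D3: wrote 6B at 0x02 = 17763549e732
  after D4: wrote 2B at 0x0c = 7635
query mem[0x16]=0x35, mem[0x0b]=0x35, mem[0x03]=0x76

MEM[0x16,0x0b,0x03] = 35 35 76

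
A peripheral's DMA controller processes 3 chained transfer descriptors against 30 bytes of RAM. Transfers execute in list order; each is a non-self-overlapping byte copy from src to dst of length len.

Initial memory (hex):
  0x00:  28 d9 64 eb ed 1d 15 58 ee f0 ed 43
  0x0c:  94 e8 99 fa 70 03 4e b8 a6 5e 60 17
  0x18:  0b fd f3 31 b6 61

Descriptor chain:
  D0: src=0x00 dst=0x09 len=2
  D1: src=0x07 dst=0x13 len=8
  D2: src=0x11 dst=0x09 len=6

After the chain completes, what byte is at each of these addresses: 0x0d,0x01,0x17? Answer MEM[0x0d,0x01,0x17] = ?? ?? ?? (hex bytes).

MEM[0x0d,0x01,0x17] = 28 d9 43

D0: mem[0x09..0x0a] <- [28 d9]
D1: mem[0x13..0x1a] <- [58 ee 28 d9 43 94 e8 99]
D2: mem[0x09..0x0e] <- [03 4e 58 ee 28 d9]
query mem[0x0d]=0x28, mem[0x01]=0xd9, mem[0x17]=0x43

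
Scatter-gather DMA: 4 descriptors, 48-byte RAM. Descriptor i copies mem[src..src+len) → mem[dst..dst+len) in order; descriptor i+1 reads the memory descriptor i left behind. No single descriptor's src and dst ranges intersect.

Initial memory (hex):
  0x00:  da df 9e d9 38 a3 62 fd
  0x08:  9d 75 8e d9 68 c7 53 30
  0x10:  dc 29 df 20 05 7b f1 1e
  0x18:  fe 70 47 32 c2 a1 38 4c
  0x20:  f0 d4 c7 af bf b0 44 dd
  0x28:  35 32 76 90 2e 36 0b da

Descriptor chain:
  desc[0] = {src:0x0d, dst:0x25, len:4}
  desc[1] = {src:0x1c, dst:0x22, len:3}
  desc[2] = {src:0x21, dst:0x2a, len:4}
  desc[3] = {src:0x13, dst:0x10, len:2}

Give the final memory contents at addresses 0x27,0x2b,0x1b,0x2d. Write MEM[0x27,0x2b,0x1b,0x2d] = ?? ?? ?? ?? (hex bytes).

MEM[0x27,0x2b,0x1b,0x2d] = 30 c2 32 38

#0 dst[0x25+4] := {0xc7,0x53,0x30,0xdc}
#1 dst[0x22+3] := {0xc2,0xa1,0x38}
#2 dst[0x2a+4] := {0xd4,0xc2,0xa1,0x38}
#3 dst[0x10+2] := {0x20,0x05}
query mem[0x27]=0x30, mem[0x2b]=0xc2, mem[0x1b]=0x32, mem[0x2d]=0x38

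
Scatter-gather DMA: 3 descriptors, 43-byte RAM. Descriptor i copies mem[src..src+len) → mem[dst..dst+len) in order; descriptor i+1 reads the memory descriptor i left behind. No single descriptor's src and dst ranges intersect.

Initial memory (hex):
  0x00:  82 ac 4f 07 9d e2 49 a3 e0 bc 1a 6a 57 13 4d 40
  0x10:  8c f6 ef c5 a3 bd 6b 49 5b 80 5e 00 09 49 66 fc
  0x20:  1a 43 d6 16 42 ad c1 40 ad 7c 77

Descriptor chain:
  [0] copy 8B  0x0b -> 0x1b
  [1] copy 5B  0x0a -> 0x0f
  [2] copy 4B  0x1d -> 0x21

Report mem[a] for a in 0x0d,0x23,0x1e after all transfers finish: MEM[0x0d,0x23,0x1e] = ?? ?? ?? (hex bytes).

MEM[0x0d,0x23,0x1e] = 13 40 4d

D0: mem[0x1b..0x22] <- [6a 57 13 4d 40 8c f6 ef]
D1: mem[0x0f..0x13] <- [1a 6a 57 13 4d]
D2: mem[0x21..0x24] <- [13 4d 40 8c]
query mem[0x0d]=0x13, mem[0x23]=0x40, mem[0x1e]=0x4d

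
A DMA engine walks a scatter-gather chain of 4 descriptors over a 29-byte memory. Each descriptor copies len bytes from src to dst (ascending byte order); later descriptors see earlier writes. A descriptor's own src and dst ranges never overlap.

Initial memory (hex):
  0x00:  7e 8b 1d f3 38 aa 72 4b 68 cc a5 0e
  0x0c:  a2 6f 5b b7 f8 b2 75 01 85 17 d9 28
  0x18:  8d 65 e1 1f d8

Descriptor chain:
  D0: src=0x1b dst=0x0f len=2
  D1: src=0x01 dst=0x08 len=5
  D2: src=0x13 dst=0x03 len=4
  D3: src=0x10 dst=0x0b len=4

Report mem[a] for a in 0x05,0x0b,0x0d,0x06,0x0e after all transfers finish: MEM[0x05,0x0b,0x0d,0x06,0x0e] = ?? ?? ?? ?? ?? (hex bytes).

#0 dst[0x0f+2] := {0x1f,0xd8}
#1 dst[0x08+5] := {0x8b,0x1d,0xf3,0x38,0xaa}
#2 dst[0x03+4] := {0x01,0x85,0x17,0xd9}
#3 dst[0x0b+4] := {0xd8,0xb2,0x75,0x01}
query mem[0x05]=0x17, mem[0x0b]=0xd8, mem[0x0d]=0x75, mem[0x06]=0xd9, mem[0x0e]=0x01

MEM[0x05,0x0b,0x0d,0x06,0x0e] = 17 d8 75 d9 01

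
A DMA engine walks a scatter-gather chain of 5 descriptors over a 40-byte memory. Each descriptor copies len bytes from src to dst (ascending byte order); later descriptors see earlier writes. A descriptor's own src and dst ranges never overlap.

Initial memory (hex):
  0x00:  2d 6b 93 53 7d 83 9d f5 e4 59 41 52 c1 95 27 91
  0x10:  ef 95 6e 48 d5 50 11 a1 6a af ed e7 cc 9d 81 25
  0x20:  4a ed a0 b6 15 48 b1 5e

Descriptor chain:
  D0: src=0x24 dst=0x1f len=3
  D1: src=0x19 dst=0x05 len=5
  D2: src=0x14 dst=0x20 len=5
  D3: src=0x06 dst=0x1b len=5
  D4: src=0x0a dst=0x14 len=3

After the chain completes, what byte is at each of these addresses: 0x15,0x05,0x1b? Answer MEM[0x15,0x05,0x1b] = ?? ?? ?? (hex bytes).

[0] 0x24->0x1f len=3 : 15 48 b1
[1] 0x19->0x05 len=5 : af ed e7 cc 9d
[2] 0x14->0x20 len=5 : d5 50 11 a1 6a
[3] 0x06->0x1b len=5 : ed e7 cc 9d 41
[4] 0x0a->0x14 len=3 : 41 52 c1
query mem[0x15]=0x52, mem[0x05]=0xaf, mem[0x1b]=0xed

MEM[0x15,0x05,0x1b] = 52 af ed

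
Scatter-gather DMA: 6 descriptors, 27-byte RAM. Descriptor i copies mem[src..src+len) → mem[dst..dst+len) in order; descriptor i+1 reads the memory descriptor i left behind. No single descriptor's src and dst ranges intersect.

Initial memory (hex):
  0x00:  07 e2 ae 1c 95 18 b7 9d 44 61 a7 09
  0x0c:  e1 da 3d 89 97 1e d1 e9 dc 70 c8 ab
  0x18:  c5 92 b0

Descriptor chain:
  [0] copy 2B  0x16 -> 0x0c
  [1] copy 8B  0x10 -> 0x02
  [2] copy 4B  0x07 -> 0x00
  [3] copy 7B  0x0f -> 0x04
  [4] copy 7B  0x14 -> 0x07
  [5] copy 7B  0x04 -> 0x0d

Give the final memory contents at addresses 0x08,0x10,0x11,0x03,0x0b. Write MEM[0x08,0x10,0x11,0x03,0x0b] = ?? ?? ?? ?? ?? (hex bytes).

MEM[0x08,0x10,0x11,0x03,0x0b] = 70 dc 70 a7 c5

#0 dst[0x0c+2] := {0xc8,0xab}
#1 dst[0x02+8] := {0x97,0x1e,0xd1,0xe9,0xdc,0x70,0xc8,0xab}
#2 dst[0x00+4] := {0x70,0xc8,0xab,0xa7}
#3 dst[0x04+7] := {0x89,0x97,0x1e,0xd1,0xe9,0xdc,0x70}
#4 dst[0x07+7] := {0xdc,0x70,0xc8,0xab,0xc5,0x92,0xb0}
#5 dst[0x0d+7] := {0x89,0x97,0x1e,0xdc,0x70,0xc8,0xab}
query mem[0x08]=0x70, mem[0x10]=0xdc, mem[0x11]=0x70, mem[0x03]=0xa7, mem[0x0b]=0xc5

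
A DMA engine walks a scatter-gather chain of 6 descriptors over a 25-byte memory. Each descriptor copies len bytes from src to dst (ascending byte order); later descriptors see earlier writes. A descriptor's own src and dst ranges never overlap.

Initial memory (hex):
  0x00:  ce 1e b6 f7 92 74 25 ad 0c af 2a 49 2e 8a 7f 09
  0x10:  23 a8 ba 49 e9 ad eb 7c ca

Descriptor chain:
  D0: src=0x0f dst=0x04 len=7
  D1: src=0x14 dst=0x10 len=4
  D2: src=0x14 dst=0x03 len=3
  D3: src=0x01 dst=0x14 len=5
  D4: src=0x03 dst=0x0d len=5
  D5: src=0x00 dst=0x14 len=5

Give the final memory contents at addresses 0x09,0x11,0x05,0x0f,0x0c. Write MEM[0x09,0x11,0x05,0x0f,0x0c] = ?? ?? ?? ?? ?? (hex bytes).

MEM[0x09,0x11,0x05,0x0f,0x0c] = e9 ba eb eb 2e

D0: mem[0x04..0x0a] <- [09 23 a8 ba 49 e9 ad]
D1: mem[0x10..0x13] <- [e9 ad eb 7c]
D2: mem[0x03..0x05] <- [e9 ad eb]
D3: mem[0x14..0x18] <- [1e b6 e9 ad eb]
D4: mem[0x0d..0x11] <- [e9 ad eb a8 ba]
D5: mem[0x14..0x18] <- [ce 1e b6 e9 ad]
query mem[0x09]=0xe9, mem[0x11]=0xba, mem[0x05]=0xeb, mem[0x0f]=0xeb, mem[0x0c]=0x2e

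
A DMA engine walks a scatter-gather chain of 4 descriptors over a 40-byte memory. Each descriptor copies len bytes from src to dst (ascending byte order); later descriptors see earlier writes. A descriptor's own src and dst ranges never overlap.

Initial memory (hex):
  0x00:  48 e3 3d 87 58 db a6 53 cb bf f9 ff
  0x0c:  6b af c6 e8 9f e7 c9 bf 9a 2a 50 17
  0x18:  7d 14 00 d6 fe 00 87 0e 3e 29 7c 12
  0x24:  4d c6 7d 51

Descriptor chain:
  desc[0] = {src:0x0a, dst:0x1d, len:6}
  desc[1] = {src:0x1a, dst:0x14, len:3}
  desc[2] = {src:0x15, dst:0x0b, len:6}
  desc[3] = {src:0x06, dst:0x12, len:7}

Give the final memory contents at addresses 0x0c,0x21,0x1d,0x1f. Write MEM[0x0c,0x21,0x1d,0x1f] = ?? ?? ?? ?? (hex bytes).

[0] 0x0a->0x1d len=6 : f9 ff 6b af c6 e8
[1] 0x1a->0x14 len=3 : 00 d6 fe
[2] 0x15->0x0b len=6 : d6 fe 17 7d 14 00
[3] 0x06->0x12 len=7 : a6 53 cb bf f9 d6 fe
query mem[0x0c]=0xfe, mem[0x21]=0xc6, mem[0x1d]=0xf9, mem[0x1f]=0x6b

MEM[0x0c,0x21,0x1d,0x1f] = fe c6 f9 6b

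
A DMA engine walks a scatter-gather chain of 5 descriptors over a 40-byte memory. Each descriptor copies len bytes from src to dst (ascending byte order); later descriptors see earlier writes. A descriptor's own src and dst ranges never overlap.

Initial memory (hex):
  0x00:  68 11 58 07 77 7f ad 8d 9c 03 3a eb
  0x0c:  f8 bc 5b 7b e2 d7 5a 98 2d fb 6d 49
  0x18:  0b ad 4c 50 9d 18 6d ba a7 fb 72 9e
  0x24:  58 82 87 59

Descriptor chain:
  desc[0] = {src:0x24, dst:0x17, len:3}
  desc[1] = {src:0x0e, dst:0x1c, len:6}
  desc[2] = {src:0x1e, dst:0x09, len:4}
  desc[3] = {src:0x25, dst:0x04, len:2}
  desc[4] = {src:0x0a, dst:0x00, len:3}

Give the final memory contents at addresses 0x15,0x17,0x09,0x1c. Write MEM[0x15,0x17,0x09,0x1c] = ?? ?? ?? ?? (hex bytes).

MEM[0x15,0x17,0x09,0x1c] = fb 58 e2 5b

D0: mem[0x17..0x19] <- [58 82 87]
D1: mem[0x1c..0x21] <- [5b 7b e2 d7 5a 98]
D2: mem[0x09..0x0c] <- [e2 d7 5a 98]
D3: mem[0x04..0x05] <- [82 87]
D4: mem[0x00..0x02] <- [d7 5a 98]
query mem[0x15]=0xfb, mem[0x17]=0x58, mem[0x09]=0xe2, mem[0x1c]=0x5b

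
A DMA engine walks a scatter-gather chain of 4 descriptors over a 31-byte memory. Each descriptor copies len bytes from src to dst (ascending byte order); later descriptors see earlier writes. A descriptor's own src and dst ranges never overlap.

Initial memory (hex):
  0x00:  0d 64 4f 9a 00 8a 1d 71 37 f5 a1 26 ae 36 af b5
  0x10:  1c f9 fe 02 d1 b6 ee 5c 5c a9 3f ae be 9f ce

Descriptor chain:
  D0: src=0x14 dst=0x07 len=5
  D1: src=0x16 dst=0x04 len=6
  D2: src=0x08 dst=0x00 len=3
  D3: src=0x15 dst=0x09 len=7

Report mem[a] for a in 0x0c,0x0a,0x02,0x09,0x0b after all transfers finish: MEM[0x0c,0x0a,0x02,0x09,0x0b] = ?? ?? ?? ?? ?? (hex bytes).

  after D0: wrote 5B at 0x07 = d1b6ee5c5c
  after D1: wrote 6B at 0x04 = ee5c5ca93fae
  after D2: wrote 3B at 0x00 = 3fae5c
  after D3: wrote 7B at 0x09 = b6ee5c5ca93fae
query mem[0x0c]=0x5c, mem[0x0a]=0xee, mem[0x02]=0x5c, mem[0x09]=0xb6, mem[0x0b]=0x5c

MEM[0x0c,0x0a,0x02,0x09,0x0b] = 5c ee 5c b6 5c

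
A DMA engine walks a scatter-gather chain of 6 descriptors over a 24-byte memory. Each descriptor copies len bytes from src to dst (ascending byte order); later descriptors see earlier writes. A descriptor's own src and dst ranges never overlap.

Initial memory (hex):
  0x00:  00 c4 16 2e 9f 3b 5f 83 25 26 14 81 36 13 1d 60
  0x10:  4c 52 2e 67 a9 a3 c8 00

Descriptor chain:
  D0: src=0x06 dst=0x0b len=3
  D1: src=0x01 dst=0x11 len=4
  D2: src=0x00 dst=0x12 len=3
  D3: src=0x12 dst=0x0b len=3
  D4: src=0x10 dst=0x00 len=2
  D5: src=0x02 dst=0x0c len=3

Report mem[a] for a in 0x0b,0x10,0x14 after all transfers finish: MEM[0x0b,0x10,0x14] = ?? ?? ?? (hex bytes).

D0: mem[0x0b..0x0d] <- [5f 83 25]
D1: mem[0x11..0x14] <- [c4 16 2e 9f]
D2: mem[0x12..0x14] <- [00 c4 16]
D3: mem[0x0b..0x0d] <- [00 c4 16]
D4: mem[0x00..0x01] <- [4c c4]
D5: mem[0x0c..0x0e] <- [16 2e 9f]
query mem[0x0b]=0x00, mem[0x10]=0x4c, mem[0x14]=0x16

MEM[0x0b,0x10,0x14] = 00 4c 16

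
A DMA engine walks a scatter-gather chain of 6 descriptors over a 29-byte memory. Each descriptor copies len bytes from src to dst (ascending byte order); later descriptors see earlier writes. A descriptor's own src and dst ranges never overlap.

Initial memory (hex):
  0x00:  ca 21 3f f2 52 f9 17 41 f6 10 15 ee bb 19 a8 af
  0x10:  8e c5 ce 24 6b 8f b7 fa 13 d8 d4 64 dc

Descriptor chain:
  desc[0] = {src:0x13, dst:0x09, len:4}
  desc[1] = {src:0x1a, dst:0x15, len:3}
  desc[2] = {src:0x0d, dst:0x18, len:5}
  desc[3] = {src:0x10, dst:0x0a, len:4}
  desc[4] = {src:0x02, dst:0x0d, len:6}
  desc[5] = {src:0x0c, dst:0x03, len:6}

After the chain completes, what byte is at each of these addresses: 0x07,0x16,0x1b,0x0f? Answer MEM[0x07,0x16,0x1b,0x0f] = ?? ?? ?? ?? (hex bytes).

MEM[0x07,0x16,0x1b,0x0f] = f9 64 8e 52

#0 dst[0x09+4] := {0x24,0x6b,0x8f,0xb7}
#1 dst[0x15+3] := {0xd4,0x64,0xdc}
#2 dst[0x18+5] := {0x19,0xa8,0xaf,0x8e,0xc5}
#3 dst[0x0a+4] := {0x8e,0xc5,0xce,0x24}
#4 dst[0x0d+6] := {0x3f,0xf2,0x52,0xf9,0x17,0x41}
#5 dst[0x03+6] := {0xce,0x3f,0xf2,0x52,0xf9,0x17}
query mem[0x07]=0xf9, mem[0x16]=0x64, mem[0x1b]=0x8e, mem[0x0f]=0x52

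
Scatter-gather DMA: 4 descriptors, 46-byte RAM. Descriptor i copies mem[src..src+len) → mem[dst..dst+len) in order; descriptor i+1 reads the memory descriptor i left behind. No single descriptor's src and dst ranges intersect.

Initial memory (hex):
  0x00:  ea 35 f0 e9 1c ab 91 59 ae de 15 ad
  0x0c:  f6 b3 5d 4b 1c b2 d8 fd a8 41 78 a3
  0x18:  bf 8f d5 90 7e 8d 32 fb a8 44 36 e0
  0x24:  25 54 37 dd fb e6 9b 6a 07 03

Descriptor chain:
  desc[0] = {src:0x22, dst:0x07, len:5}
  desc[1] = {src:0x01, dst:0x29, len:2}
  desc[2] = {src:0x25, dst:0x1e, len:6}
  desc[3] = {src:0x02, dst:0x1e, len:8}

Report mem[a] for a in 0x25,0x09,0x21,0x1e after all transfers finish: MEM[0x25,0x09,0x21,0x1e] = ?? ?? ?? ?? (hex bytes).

[0] 0x22->0x07 len=5 : 36 e0 25 54 37
[1] 0x01->0x29 len=2 : 35 f0
[2] 0x25->0x1e len=6 : 54 37 dd fb 35 f0
[3] 0x02->0x1e len=8 : f0 e9 1c ab 91 36 e0 25
query mem[0x25]=0x25, mem[0x09]=0x25, mem[0x21]=0xab, mem[0x1e]=0xf0

MEM[0x25,0x09,0x21,0x1e] = 25 25 ab f0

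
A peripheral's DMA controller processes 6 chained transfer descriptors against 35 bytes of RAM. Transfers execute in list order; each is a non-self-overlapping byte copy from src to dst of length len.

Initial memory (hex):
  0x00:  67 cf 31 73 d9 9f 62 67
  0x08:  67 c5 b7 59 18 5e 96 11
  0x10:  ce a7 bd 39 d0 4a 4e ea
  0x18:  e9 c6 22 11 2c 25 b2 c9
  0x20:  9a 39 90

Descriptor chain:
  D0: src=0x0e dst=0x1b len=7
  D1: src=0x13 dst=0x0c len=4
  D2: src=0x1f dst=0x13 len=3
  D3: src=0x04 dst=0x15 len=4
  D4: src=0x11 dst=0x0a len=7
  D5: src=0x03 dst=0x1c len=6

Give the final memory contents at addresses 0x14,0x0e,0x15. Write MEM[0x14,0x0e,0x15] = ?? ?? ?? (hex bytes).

#0 dst[0x1b+7] := {0x96,0x11,0xce,0xa7,0xbd,0x39,0xd0}
#1 dst[0x0c+4] := {0x39,0xd0,0x4a,0x4e}
#2 dst[0x13+3] := {0xbd,0x39,0xd0}
#3 dst[0x15+4] := {0xd9,0x9f,0x62,0x67}
#4 dst[0x0a+7] := {0xa7,0xbd,0xbd,0x39,0xd9,0x9f,0x62}
#5 dst[0x1c+6] := {0x73,0xd9,0x9f,0x62,0x67,0x67}
query mem[0x14]=0x39, mem[0x0e]=0xd9, mem[0x15]=0xd9

MEM[0x14,0x0e,0x15] = 39 d9 d9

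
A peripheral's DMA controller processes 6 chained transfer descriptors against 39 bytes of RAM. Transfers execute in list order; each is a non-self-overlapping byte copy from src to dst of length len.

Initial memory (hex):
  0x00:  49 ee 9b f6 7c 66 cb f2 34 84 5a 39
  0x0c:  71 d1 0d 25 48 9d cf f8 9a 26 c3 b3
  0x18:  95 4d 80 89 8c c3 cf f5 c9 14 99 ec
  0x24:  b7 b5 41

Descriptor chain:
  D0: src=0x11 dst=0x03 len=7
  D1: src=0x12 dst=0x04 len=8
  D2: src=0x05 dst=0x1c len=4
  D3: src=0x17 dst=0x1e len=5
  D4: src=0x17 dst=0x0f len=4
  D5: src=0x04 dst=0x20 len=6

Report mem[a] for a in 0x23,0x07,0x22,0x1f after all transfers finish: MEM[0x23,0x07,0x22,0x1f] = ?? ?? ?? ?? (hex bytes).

[0] 0x11->0x03 len=7 : 9d cf f8 9a 26 c3 b3
[1] 0x12->0x04 len=8 : cf f8 9a 26 c3 b3 95 4d
[2] 0x05->0x1c len=4 : f8 9a 26 c3
[3] 0x17->0x1e len=5 : b3 95 4d 80 89
[4] 0x17->0x0f len=4 : b3 95 4d 80
[5] 0x04->0x20 len=6 : cf f8 9a 26 c3 b3
query mem[0x23]=0x26, mem[0x07]=0x26, mem[0x22]=0x9a, mem[0x1f]=0x95

MEM[0x23,0x07,0x22,0x1f] = 26 26 9a 95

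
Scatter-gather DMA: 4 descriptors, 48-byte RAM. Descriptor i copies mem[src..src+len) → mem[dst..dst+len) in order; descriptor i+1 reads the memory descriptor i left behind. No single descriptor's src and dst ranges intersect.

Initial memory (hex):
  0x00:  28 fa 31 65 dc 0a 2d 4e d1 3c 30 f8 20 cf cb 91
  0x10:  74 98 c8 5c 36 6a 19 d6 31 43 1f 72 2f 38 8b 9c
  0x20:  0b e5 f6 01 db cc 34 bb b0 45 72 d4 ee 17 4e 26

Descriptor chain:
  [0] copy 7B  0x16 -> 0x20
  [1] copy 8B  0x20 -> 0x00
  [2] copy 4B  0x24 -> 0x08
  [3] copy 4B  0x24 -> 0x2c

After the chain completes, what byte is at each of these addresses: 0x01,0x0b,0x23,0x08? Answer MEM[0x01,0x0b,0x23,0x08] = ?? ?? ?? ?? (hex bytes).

MEM[0x01,0x0b,0x23,0x08] = d6 bb 43 1f

D0: mem[0x20..0x26] <- [19 d6 31 43 1f 72 2f]
D1: mem[0x00..0x07] <- [19 d6 31 43 1f 72 2f bb]
D2: mem[0x08..0x0b] <- [1f 72 2f bb]
D3: mem[0x2c..0x2f] <- [1f 72 2f bb]
query mem[0x01]=0xd6, mem[0x0b]=0xbb, mem[0x23]=0x43, mem[0x08]=0x1f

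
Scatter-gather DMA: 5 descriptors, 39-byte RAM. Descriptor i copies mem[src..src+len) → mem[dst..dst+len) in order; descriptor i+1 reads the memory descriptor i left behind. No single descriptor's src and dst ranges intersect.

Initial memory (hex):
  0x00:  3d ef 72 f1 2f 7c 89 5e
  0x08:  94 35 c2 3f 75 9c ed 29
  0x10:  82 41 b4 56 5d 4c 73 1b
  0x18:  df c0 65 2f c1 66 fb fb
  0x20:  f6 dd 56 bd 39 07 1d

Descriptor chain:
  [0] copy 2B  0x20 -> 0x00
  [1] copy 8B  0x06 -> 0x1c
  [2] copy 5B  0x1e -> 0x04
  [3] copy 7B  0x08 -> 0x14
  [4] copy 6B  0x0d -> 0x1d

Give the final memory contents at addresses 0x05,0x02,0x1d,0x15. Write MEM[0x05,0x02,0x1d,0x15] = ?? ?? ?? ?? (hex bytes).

#0 dst[0x00+2] := {0xf6,0xdd}
#1 dst[0x1c+8] := {0x89,0x5e,0x94,0x35,0xc2,0x3f,0x75,0x9c}
#2 dst[0x04+5] := {0x94,0x35,0xc2,0x3f,0x75}
#3 dst[0x14+7] := {0x75,0x35,0xc2,0x3f,0x75,0x9c,0xed}
#4 dst[0x1d+6] := {0x9c,0xed,0x29,0x82,0x41,0xb4}
query mem[0x05]=0x35, mem[0x02]=0x72, mem[0x1d]=0x9c, mem[0x15]=0x35

MEM[0x05,0x02,0x1d,0x15] = 35 72 9c 35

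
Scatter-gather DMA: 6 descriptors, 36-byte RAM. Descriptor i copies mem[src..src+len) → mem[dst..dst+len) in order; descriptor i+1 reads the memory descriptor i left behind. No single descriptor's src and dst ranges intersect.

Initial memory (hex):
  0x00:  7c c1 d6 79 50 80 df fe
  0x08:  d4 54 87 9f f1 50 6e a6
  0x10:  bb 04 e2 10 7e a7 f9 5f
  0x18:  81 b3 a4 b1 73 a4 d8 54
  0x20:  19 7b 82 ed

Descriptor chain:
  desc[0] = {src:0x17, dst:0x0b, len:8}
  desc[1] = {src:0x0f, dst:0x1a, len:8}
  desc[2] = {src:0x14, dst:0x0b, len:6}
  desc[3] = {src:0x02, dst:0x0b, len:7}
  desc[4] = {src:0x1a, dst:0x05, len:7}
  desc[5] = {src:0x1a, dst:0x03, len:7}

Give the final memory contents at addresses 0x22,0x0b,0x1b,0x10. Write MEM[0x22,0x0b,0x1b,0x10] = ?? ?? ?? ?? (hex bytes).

MEM[0x22,0x0b,0x1b,0x10] = 82 a7 73 fe

D0: mem[0x0b..0x12] <- [5f 81 b3 a4 b1 73 a4 d8]
D1: mem[0x1a..0x21] <- [b1 73 a4 d8 10 7e a7 f9]
D2: mem[0x0b..0x10] <- [7e a7 f9 5f 81 b3]
D3: mem[0x0b..0x11] <- [d6 79 50 80 df fe d4]
D4: mem[0x05..0x0b] <- [b1 73 a4 d8 10 7e a7]
D5: mem[0x03..0x09] <- [b1 73 a4 d8 10 7e a7]
query mem[0x22]=0x82, mem[0x0b]=0xa7, mem[0x1b]=0x73, mem[0x10]=0xfe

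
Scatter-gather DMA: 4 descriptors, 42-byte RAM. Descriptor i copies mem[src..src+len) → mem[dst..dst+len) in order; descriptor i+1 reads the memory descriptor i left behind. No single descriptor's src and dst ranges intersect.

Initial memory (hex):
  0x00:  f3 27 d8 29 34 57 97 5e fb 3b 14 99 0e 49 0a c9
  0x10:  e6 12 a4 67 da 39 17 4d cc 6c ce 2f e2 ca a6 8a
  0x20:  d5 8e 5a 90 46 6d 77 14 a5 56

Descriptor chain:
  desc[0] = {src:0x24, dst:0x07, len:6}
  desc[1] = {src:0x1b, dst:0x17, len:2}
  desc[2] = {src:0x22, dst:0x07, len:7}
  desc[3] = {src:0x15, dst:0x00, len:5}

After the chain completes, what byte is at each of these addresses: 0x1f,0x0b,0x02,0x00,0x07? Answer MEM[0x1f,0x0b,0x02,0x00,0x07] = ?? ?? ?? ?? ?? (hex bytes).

MEM[0x1f,0x0b,0x02,0x00,0x07] = 8a 77 2f 39 5a

D0: mem[0x07..0x0c] <- [46 6d 77 14 a5 56]
D1: mem[0x17..0x18] <- [2f e2]
D2: mem[0x07..0x0d] <- [5a 90 46 6d 77 14 a5]
D3: mem[0x00..0x04] <- [39 17 2f e2 6c]
query mem[0x1f]=0x8a, mem[0x0b]=0x77, mem[0x02]=0x2f, mem[0x00]=0x39, mem[0x07]=0x5a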